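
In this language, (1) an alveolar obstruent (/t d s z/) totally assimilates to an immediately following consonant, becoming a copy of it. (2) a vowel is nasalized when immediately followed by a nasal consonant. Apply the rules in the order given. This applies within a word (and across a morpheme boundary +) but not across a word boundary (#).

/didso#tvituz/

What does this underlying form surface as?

Rule 1: /d/ before /s/ → [s] (total assimilation)
Rule 1: /t/ before /v/ → [v] (total assimilation)
After rule 1: disso#vvituz
Rule 2: no segment meets the rule's conditions; no change.

[disso#vvituz]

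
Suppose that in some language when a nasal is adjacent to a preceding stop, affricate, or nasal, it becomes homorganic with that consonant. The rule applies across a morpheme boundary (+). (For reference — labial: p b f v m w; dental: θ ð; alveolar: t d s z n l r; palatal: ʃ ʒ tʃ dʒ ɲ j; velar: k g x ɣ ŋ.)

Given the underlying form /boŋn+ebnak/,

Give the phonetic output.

/n/ after /ŋ/ (velar) → [ŋ]
/n/ after /b/ (labial) → [m]

[boŋŋ+ebmak]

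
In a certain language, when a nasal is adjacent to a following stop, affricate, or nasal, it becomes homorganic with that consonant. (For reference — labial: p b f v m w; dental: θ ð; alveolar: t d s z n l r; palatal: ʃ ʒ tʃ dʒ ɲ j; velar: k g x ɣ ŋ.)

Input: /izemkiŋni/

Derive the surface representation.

[izeŋkinni]

/m/ before /k/ (velar) → [ŋ]
/ŋ/ before /n/ (alveolar) → [n]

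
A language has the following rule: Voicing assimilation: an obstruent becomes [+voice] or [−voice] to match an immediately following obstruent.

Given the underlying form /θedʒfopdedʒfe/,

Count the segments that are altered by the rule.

3

/dʒ/ before /f/ (voiceless) → [tʃ]
/p/ before /d/ (voiced) → [b]
/dʒ/ before /f/ (voiceless) → [tʃ]
3 segments change.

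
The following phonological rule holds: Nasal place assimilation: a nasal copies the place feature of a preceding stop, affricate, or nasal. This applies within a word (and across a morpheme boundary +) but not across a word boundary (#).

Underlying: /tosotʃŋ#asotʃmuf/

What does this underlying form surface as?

/ŋ/ after /tʃ/ (palatal) → [ɲ]
/m/ after /tʃ/ (palatal) → [ɲ]

[tosotʃɲ#asotʃɲuf]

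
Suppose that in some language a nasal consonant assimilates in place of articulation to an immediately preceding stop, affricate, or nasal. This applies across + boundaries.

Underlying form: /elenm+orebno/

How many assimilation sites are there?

/m/ after /n/ (alveolar) → [n]
/n/ after /b/ (labial) → [m]
2 segments change.

2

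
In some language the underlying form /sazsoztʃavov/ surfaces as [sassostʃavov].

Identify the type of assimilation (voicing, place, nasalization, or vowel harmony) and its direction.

/z/→[s] /z/→[s].
Each target copies a feature from the following segment, so the direction is regressive.

voicing assimilation, regressive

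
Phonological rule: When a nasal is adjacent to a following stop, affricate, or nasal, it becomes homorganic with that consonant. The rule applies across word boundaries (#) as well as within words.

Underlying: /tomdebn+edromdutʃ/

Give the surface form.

/m/ before /d/ (alveolar) → [n]
/m/ before /d/ (alveolar) → [n]

[tondebn+edrondutʃ]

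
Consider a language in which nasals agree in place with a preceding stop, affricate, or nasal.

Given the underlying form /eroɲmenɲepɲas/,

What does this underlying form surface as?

/m/ after /ɲ/ (palatal) → [ɲ]
/ɲ/ after /n/ (alveolar) → [n]
/ɲ/ after /p/ (labial) → [m]

[eroɲɲennepmas]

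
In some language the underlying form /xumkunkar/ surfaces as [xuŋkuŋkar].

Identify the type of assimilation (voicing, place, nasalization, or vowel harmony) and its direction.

place assimilation, regressive

/m/→[ŋ] /n/→[ŋ].
Each target copies a feature from the following segment, so the direction is regressive.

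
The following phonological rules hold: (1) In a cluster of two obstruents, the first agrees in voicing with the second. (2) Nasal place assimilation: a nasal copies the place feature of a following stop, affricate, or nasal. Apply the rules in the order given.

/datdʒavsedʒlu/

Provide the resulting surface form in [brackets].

[daddʒafsedʒlu]

Rule 1: /t/ before /dʒ/ (voiced) → [d]
Rule 1: /v/ before /s/ (voiceless) → [f]
After rule 1: daddʒafsedʒlu
Rule 2: no segment meets the rule's conditions; no change.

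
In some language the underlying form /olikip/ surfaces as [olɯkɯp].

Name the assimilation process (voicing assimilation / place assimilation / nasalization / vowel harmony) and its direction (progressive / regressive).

/i/→[ɯ] /i/→[ɯ].
Vowels agree with the first vowel, so the harmony is progressive.

vowel harmony, progressive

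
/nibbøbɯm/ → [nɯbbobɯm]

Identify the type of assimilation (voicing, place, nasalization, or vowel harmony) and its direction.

vowel harmony, regressive

/i/→[ɯ] /ø/→[o].
Vowels agree with the last vowel, so the harmony is regressive.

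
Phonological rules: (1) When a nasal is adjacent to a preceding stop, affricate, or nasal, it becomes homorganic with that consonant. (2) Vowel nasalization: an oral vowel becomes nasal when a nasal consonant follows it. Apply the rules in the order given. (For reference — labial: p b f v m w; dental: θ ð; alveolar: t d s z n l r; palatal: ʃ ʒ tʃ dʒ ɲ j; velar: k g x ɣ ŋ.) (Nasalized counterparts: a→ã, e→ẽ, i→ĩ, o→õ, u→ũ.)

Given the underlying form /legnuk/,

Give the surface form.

[legŋuk]

Rule 1: /n/ after /g/ (velar) → [ŋ]
After rule 1: legŋuk
Rule 2: no segment meets the rule's conditions; no change.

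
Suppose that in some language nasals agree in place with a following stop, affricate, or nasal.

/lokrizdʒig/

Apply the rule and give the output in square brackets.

no segment meets the rule's conditions; no change.

[lokrizdʒig]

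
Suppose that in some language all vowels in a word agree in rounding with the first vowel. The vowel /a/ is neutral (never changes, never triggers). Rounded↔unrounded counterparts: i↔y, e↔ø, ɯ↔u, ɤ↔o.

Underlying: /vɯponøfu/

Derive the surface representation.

/o/ harmonizes with /ɯ/ ([-round]) → [ɤ]
/ø/ harmonizes with /ɯ/ ([-round]) → [e]
/u/ harmonizes with /ɯ/ ([-round]) → [ɯ]

[vɯpɤnefɯ]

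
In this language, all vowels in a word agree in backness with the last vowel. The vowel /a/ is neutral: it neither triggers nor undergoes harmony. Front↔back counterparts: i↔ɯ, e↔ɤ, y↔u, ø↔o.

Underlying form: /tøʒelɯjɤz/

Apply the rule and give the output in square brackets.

/ø/ harmonizes with /ɤ/ ([+back]) → [o]
/e/ harmonizes with /ɤ/ ([+back]) → [ɤ]

[toʒɤlɯjɤz]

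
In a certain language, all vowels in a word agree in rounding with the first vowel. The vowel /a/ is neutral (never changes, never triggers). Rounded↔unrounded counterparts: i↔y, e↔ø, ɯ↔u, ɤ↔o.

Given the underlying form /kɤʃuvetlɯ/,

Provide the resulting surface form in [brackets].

[kɤʃɯvetlɯ]

/u/ harmonizes with /ɤ/ ([-round]) → [ɯ]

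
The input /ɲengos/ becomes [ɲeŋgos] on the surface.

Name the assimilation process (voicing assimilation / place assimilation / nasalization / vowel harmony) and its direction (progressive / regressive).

/n/→[ŋ].
Each target copies a feature from the following segment, so the direction is regressive.

place assimilation, regressive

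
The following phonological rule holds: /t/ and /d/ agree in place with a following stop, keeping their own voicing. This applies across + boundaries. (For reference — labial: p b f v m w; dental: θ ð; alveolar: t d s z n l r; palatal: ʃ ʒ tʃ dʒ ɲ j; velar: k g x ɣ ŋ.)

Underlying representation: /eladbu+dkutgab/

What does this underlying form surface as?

[elabbu+gkukgab]

/d/ before /b/ (labial) → [b]
/d/ before /k/ (velar) → [g]
/t/ before /g/ (velar) → [k]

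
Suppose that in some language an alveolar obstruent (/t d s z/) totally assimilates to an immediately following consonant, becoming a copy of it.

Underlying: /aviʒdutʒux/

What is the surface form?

/t/ before /ʒ/ → [ʒ] (total assimilation)

[aviʒduʒʒux]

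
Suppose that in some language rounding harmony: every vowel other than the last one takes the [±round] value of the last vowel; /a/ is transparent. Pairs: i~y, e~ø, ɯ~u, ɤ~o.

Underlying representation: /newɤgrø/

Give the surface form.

[nøwogrø]

/e/ harmonizes with /ø/ ([+round]) → [ø]
/ɤ/ harmonizes with /ø/ ([+round]) → [o]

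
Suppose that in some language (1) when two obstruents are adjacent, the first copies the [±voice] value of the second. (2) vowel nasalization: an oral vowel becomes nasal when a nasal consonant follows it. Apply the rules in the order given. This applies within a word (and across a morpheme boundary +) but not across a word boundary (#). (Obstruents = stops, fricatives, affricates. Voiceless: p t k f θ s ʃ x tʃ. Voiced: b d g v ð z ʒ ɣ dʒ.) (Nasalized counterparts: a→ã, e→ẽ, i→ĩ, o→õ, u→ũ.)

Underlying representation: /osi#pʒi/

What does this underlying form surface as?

Rule 1: /p/ before /ʒ/ (voiced) → [b]
After rule 1: osi#bʒi
Rule 2: no segment meets the rule's conditions; no change.

[osi#bʒi]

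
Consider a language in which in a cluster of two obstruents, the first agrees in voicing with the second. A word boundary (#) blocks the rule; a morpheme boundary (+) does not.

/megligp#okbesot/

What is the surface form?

/g/ before /p/ (voiceless) → [k]
/k/ before /b/ (voiced) → [g]

[meglikp#ogbesot]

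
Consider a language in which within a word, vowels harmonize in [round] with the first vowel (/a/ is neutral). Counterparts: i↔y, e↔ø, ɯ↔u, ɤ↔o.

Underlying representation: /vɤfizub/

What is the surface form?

[vɤfizɯb]

/u/ harmonizes with /ɤ/ ([-round]) → [ɯ]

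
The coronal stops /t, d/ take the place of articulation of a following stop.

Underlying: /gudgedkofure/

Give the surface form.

/d/ before /g/ (velar) → [g]
/d/ before /k/ (velar) → [g]

[guggegkofure]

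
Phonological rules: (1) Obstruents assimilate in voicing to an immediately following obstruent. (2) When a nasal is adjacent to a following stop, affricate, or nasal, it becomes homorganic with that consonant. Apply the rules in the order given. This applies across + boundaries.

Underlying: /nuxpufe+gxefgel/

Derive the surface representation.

[nuxpufe+kxevgel]

Rule 1: /g/ before /x/ (voiceless) → [k]
Rule 1: /f/ before /g/ (voiced) → [v]
After rule 1: nuxpufe+kxevgel
Rule 2: no segment meets the rule's conditions; no change.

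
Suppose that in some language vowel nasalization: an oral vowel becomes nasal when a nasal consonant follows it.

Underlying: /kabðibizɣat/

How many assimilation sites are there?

No segment meets the rule's conditions.

0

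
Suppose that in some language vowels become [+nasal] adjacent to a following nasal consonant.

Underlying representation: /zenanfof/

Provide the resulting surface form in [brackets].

/e/ before nasal /n/ → [ẽ]
/a/ before nasal /n/ → [ã]

[zẽnãnfof]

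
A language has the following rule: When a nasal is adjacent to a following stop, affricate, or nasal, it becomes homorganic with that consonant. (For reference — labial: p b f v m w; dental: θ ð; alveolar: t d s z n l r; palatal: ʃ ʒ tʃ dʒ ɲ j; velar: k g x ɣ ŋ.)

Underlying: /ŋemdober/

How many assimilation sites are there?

1

/m/ before /d/ (alveolar) → [n]
1 segment changes.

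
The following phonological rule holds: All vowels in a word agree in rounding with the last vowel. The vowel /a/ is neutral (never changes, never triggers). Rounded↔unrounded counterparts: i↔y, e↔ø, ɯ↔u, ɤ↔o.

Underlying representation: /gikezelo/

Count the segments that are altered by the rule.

3

/i/ harmonizes with /o/ ([+round]) → [y]
/e/ harmonizes with /o/ ([+round]) → [ø]
/e/ harmonizes with /o/ ([+round]) → [ø]
3 segments change.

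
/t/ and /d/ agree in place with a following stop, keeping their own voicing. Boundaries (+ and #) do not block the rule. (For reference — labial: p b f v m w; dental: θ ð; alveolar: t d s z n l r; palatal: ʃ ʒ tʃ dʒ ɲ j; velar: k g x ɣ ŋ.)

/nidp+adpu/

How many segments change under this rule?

2

/d/ before /p/ (labial) → [b]
/d/ before /p/ (labial) → [b]
2 segments change.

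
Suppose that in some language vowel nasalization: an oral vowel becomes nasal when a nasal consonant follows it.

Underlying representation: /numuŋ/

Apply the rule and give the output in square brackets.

[nũmũŋ]

/u/ before nasal /m/ → [ũ]
/u/ before nasal /ŋ/ → [ũ]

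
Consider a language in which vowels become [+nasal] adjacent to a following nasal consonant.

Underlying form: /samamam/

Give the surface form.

/a/ before nasal /m/ → [ã]
/a/ before nasal /m/ → [ã]
/a/ before nasal /m/ → [ã]

[sãmãmãm]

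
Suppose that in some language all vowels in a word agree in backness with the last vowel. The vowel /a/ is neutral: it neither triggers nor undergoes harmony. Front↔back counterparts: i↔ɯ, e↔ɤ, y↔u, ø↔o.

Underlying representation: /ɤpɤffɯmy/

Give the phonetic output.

[epeffimy]

/ɤ/ harmonizes with /y/ ([-back]) → [e]
/ɤ/ harmonizes with /y/ ([-back]) → [e]
/ɯ/ harmonizes with /y/ ([-back]) → [i]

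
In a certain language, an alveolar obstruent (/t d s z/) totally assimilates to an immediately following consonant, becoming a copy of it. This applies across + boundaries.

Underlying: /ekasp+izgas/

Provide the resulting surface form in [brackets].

/s/ before /p/ → [p] (total assimilation)
/z/ before /g/ → [g] (total assimilation)

[ekapp+iggas]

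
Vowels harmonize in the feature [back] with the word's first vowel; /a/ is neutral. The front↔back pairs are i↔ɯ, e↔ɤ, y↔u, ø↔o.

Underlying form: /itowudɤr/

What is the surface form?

[itøwyder]

/o/ harmonizes with /i/ ([-back]) → [ø]
/u/ harmonizes with /i/ ([-back]) → [y]
/ɤ/ harmonizes with /i/ ([-back]) → [e]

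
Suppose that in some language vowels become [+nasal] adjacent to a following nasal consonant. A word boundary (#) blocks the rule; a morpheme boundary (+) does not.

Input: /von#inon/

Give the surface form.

/o/ before nasal /n/ → [õ]
/i/ before nasal /n/ → [ĩ]
/o/ before nasal /n/ → [õ]

[võn#ĩnõn]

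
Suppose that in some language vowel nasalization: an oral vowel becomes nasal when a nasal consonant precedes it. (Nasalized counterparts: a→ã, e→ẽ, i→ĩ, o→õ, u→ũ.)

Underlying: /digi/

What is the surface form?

no segment meets the rule's conditions; no change.

[digi]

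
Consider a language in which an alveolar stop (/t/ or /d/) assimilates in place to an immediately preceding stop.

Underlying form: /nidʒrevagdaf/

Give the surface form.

[nidʒrevaggaf]

/d/ after /g/ (velar) → [g]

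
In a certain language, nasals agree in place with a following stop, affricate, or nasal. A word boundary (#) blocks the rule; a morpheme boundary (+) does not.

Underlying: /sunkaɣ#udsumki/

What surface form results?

[suŋkaɣ#udsuŋki]

/n/ before /k/ (velar) → [ŋ]
/m/ before /k/ (velar) → [ŋ]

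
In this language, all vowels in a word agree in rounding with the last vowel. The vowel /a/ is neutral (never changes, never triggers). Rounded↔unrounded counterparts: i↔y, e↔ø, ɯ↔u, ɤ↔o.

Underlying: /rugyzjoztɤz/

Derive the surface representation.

/u/ harmonizes with /ɤ/ ([-round]) → [ɯ]
/y/ harmonizes with /ɤ/ ([-round]) → [i]
/o/ harmonizes with /ɤ/ ([-round]) → [ɤ]

[rɯgizjɤztɤz]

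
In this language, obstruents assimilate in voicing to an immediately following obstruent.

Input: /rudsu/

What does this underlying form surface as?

[rutsu]

/d/ before /s/ (voiceless) → [t]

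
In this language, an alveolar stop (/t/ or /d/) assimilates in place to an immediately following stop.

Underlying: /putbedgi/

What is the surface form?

/t/ before /b/ (labial) → [p]
/d/ before /g/ (velar) → [g]

[pupbeggi]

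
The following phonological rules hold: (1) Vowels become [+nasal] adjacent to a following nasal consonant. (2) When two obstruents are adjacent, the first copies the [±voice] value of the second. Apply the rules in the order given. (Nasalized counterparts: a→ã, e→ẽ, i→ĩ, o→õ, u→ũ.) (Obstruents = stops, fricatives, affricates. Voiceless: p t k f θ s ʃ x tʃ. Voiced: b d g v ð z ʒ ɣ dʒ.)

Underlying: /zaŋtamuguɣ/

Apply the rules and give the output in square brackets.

[zãŋtãmuguɣ]

Rule 1: /a/ before nasal /ŋ/ → [ã]
Rule 1: /a/ before nasal /m/ → [ã]
After rule 1: zãŋtãmuguɣ
Rule 2: no segment meets the rule's conditions; no change.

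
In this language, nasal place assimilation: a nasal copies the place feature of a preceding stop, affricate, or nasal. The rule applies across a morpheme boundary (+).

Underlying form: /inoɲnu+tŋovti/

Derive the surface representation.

[inoɲɲu+tnovti]

/n/ after /ɲ/ (palatal) → [ɲ]
/ŋ/ after /t/ (alveolar) → [n]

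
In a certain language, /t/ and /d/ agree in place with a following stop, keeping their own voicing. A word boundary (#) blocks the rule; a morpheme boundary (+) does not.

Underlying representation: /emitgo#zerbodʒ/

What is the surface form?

[emikgo#zerbodʒ]

/t/ before /g/ (velar) → [k]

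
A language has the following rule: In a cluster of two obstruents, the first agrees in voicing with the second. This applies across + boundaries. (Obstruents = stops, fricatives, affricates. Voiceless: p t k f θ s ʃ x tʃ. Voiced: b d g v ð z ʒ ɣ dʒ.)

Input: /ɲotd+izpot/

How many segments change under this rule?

2

/t/ before /d/ (voiced) → [d]
/z/ before /p/ (voiceless) → [s]
2 segments change.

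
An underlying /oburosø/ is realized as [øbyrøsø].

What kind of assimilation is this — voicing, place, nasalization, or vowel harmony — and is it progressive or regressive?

vowel harmony, regressive

/o/→[ø] /u/→[y] /o/→[ø].
Vowels agree with the last vowel, so the harmony is regressive.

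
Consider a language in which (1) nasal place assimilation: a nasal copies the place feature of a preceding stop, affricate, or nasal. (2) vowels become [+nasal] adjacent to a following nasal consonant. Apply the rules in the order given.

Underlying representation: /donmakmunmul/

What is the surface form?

[dõnnakŋũnnul]

Rule 1: /m/ after /n/ (alveolar) → [n]
Rule 1: /m/ after /k/ (velar) → [ŋ]
Rule 1: /m/ after /n/ (alveolar) → [n]
After rule 1: donnakŋunnul
Rule 2: /o/ before nasal /n/ → [õ]
Rule 2: /u/ before nasal /n/ → [ũ]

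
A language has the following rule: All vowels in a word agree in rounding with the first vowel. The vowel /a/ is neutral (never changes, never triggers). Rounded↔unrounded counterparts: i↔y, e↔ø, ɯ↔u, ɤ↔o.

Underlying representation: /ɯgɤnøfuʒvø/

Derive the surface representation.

[ɯgɤnefɯʒve]

/ø/ harmonizes with /ɯ/ ([-round]) → [e]
/u/ harmonizes with /ɯ/ ([-round]) → [ɯ]
/ø/ harmonizes with /ɯ/ ([-round]) → [e]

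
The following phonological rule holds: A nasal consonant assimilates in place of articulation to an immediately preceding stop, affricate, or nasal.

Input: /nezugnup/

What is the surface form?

/n/ after /g/ (velar) → [ŋ]

[nezugŋup]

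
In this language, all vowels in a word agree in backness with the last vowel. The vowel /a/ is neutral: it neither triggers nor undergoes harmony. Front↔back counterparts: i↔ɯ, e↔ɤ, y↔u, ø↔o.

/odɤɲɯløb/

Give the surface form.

[ødeɲiløb]

/o/ harmonizes with /ø/ ([-back]) → [ø]
/ɤ/ harmonizes with /ø/ ([-back]) → [e]
/ɯ/ harmonizes with /ø/ ([-back]) → [i]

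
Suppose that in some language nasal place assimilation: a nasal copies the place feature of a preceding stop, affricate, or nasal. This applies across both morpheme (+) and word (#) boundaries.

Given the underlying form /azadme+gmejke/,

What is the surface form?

/m/ after /d/ (alveolar) → [n]
/m/ after /g/ (velar) → [ŋ]

[azadne+gŋejke]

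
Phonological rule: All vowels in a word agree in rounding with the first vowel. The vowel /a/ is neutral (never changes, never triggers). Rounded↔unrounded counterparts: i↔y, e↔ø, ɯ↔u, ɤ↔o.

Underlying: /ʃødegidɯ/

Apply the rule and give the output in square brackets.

/e/ harmonizes with /ø/ ([+round]) → [ø]
/i/ harmonizes with /ø/ ([+round]) → [y]
/ɯ/ harmonizes with /ø/ ([+round]) → [u]

[ʃødøgydu]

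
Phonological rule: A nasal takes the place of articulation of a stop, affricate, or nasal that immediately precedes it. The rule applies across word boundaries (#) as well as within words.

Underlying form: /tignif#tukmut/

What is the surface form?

[tigŋif#tukŋut]

/n/ after /g/ (velar) → [ŋ]
/m/ after /k/ (velar) → [ŋ]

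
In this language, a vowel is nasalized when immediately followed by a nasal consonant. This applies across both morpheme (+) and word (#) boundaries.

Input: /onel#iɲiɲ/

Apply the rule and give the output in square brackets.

[õnel#ĩɲĩɲ]

/o/ before nasal /n/ → [õ]
/i/ before nasal /ɲ/ → [ĩ]
/i/ before nasal /ɲ/ → [ĩ]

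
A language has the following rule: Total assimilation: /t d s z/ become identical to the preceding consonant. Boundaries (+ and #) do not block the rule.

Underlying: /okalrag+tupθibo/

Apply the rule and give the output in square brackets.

[okalrag+gupθibo]

/t/ after /g/ → [g] (total assimilation)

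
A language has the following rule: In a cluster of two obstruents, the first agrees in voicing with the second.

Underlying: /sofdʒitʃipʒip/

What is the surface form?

/f/ before /dʒ/ (voiced) → [v]
/p/ before /ʒ/ (voiced) → [b]

[sovdʒitʃibʒip]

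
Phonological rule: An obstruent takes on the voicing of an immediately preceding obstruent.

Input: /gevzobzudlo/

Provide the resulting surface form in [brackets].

no segment meets the rule's conditions; no change.

[gevzobzudlo]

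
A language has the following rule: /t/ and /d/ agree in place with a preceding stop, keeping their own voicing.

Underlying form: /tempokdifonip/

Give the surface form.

/d/ after /k/ (velar) → [g]

[tempokgifonip]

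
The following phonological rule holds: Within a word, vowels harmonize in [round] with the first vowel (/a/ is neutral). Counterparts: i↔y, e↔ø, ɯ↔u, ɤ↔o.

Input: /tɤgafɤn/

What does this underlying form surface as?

no segment meets the rule's conditions; no change.

[tɤgafɤn]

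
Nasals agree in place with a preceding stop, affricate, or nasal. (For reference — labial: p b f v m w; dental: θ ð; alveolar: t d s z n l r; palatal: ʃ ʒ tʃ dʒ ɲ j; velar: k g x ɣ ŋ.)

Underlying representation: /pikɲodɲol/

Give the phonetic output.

/ɲ/ after /k/ (velar) → [ŋ]
/ɲ/ after /d/ (alveolar) → [n]

[pikŋodnol]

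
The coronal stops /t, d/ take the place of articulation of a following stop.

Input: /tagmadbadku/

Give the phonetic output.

[tagmabbagku]

/d/ before /b/ (labial) → [b]
/d/ before /k/ (velar) → [g]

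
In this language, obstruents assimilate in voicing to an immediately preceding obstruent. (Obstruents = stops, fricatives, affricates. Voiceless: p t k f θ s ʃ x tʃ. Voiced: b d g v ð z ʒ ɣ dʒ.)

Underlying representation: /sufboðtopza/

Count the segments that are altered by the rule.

/b/ after /f/ (voiceless) → [p]
/t/ after /ð/ (voiced) → [d]
/z/ after /p/ (voiceless) → [s]
3 segments change.

3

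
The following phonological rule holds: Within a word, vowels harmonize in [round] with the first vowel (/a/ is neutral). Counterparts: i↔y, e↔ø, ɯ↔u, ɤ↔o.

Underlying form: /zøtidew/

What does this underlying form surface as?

[zøtydøw]

/i/ harmonizes with /ø/ ([+round]) → [y]
/e/ harmonizes with /ø/ ([+round]) → [ø]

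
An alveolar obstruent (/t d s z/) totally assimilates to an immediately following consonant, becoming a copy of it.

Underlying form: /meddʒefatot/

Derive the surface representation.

/d/ before /dʒ/ → [dʒ] (total assimilation)

[medʒdʒefatot]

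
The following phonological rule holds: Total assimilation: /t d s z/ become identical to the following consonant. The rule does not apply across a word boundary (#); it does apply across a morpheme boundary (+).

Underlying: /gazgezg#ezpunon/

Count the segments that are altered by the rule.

3

/z/ before /g/ → [g] (total assimilation)
/z/ before /g/ → [g] (total assimilation)
/z/ before /p/ → [p] (total assimilation)
3 segments change.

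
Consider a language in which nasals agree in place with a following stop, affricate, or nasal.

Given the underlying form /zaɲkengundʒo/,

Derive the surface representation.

/ɲ/ before /k/ (velar) → [ŋ]
/n/ before /g/ (velar) → [ŋ]
/n/ before /dʒ/ (palatal) → [ɲ]

[zaŋkeŋguɲdʒo]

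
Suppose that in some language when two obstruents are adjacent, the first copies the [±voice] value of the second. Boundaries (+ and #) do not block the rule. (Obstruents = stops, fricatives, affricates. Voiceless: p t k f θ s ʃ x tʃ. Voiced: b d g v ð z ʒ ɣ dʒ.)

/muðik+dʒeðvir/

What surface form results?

/k/ before /dʒ/ (voiced) → [g]

[muðig+dʒeðvir]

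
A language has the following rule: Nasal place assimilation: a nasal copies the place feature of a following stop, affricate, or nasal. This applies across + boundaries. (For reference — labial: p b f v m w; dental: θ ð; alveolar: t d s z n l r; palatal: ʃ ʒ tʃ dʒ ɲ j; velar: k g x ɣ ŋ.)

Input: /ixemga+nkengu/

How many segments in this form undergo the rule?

/m/ before /g/ (velar) → [ŋ]
/n/ before /k/ (velar) → [ŋ]
/n/ before /g/ (velar) → [ŋ]
3 segments change.

3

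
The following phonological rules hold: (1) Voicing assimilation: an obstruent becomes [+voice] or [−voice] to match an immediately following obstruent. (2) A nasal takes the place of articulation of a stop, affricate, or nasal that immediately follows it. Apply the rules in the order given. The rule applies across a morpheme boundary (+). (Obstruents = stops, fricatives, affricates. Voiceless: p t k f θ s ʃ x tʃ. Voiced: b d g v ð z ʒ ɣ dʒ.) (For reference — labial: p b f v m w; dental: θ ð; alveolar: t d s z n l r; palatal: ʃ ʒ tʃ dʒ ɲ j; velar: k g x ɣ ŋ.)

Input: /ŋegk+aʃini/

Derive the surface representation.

[ŋekk+aʃini]

Rule 1: /g/ before /k/ (voiceless) → [k]
After rule 1: ŋekk+aʃini
Rule 2: no segment meets the rule's conditions; no change.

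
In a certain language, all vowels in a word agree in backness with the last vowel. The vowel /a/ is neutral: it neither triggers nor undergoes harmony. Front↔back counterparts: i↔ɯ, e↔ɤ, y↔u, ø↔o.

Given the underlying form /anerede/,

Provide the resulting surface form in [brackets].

no segment meets the rule's conditions; no change.

[anerede]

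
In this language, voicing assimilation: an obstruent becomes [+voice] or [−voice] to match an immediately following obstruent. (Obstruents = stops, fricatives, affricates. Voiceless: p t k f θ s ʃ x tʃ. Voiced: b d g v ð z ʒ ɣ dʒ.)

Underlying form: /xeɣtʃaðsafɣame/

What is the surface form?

/ɣ/ before /tʃ/ (voiceless) → [x]
/ð/ before /s/ (voiceless) → [θ]
/f/ before /ɣ/ (voiced) → [v]

[xextʃaθsavɣame]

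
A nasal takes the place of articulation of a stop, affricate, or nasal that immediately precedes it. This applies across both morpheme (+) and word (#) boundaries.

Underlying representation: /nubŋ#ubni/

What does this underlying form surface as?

/ŋ/ after /b/ (labial) → [m]
/n/ after /b/ (labial) → [m]

[nubm#ubmi]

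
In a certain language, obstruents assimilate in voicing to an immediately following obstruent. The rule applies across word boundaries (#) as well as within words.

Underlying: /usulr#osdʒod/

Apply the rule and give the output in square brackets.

/s/ before /dʒ/ (voiced) → [z]

[usulr#ozdʒod]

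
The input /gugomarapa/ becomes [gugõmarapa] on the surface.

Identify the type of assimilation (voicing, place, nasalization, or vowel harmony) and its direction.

nasalization, regressive

/o/→[õ].
Each target copies a feature from the following segment, so the direction is regressive.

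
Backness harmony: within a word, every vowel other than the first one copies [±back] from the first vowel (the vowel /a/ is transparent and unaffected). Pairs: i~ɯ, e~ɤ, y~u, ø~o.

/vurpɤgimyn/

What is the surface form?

/i/ harmonizes with /u/ ([+back]) → [ɯ]
/y/ harmonizes with /u/ ([+back]) → [u]

[vurpɤgɯmun]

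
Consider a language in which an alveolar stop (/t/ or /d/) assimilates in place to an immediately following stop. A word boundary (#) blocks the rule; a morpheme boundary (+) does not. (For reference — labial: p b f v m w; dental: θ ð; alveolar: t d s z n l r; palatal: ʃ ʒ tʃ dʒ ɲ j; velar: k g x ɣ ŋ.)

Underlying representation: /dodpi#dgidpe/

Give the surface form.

/d/ before /p/ (labial) → [b]
/d/ before /g/ (velar) → [g]
/d/ before /p/ (labial) → [b]

[dobpi#ggibpe]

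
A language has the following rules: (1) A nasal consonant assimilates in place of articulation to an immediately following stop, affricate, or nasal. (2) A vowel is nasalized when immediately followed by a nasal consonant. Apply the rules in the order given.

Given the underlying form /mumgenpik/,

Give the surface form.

[mũŋgẽmpik]

Rule 1: /m/ before /g/ (velar) → [ŋ]
Rule 1: /n/ before /p/ (labial) → [m]
After rule 1: muŋgempik
Rule 2: /u/ before nasal /ŋ/ → [ũ]
Rule 2: /e/ before nasal /m/ → [ẽ]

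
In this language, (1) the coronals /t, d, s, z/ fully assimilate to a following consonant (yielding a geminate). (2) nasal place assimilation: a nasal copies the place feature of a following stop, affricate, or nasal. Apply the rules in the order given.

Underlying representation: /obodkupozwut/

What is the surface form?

Rule 1: /d/ before /k/ → [k] (total assimilation)
Rule 1: /z/ before /w/ → [w] (total assimilation)
After rule 1: obokkupowwut
Rule 2: no segment meets the rule's conditions; no change.

[obokkupowwut]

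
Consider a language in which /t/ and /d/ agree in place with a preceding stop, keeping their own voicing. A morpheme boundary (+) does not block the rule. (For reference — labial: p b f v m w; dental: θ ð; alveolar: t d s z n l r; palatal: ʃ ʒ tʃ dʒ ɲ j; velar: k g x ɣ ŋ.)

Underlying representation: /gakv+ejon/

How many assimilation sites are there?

No segment meets the rule's conditions.

0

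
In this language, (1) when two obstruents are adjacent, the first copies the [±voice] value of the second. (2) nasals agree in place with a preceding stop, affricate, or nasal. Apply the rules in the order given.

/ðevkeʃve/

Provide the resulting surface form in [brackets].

[ðefkeʒve]

Rule 1: /v/ before /k/ (voiceless) → [f]
Rule 1: /ʃ/ before /v/ (voiced) → [ʒ]
After rule 1: ðefkeʒve
Rule 2: no segment meets the rule's conditions; no change.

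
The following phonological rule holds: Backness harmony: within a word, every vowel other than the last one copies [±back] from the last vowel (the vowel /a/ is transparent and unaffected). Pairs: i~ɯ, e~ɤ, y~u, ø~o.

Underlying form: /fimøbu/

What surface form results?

[fɯmobu]

/i/ harmonizes with /u/ ([+back]) → [ɯ]
/ø/ harmonizes with /u/ ([+back]) → [o]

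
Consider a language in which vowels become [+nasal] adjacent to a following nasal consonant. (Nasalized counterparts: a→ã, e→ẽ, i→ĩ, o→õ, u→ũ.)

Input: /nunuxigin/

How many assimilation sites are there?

2

/u/ before nasal /n/ → [ũ]
/i/ before nasal /n/ → [ĩ]
2 segments change.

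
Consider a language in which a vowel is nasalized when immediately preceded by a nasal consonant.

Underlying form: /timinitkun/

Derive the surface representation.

[timĩnĩtkun]

/i/ after nasal /m/ → [ĩ]
/i/ after nasal /n/ → [ĩ]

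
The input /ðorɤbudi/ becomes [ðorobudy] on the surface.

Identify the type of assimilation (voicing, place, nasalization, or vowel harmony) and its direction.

vowel harmony, progressive

/ɤ/→[o] /i/→[y].
Vowels agree with the first vowel, so the harmony is progressive.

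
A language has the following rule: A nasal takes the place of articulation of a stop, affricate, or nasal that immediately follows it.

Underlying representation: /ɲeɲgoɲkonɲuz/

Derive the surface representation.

/ɲ/ before /g/ (velar) → [ŋ]
/ɲ/ before /k/ (velar) → [ŋ]
/n/ before /ɲ/ (palatal) → [ɲ]

[ɲeŋgoŋkoɲɲuz]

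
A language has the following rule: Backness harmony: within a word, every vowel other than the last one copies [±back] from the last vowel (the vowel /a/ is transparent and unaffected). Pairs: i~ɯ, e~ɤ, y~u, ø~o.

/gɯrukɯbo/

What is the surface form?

no segment meets the rule's conditions; no change.

[gɯrukɯbo]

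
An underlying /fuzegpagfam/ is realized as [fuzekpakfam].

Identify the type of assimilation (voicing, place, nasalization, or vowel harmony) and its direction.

voicing assimilation, regressive

/g/→[k] /g/→[k].
Each target copies a feature from the following segment, so the direction is regressive.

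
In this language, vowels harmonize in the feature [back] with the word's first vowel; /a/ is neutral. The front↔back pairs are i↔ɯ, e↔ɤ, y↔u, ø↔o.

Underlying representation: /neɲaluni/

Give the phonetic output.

[neɲalyni]

/u/ harmonizes with /e/ ([-back]) → [y]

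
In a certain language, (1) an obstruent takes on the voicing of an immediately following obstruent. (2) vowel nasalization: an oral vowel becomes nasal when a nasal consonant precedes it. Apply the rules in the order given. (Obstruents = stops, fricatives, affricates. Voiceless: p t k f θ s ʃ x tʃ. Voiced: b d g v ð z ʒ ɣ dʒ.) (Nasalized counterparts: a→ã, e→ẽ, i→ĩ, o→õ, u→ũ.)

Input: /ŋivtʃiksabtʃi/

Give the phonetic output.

[ŋĩftʃiksaptʃi]

Rule 1: /v/ before /tʃ/ (voiceless) → [f]
Rule 1: /b/ before /tʃ/ (voiceless) → [p]
After rule 1: ŋiftʃiksaptʃi
Rule 2: /i/ after nasal /ŋ/ → [ĩ]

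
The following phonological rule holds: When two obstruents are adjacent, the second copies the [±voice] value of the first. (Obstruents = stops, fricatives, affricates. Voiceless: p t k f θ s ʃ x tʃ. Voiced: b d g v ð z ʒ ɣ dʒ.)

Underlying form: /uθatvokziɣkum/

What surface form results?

/v/ after /t/ (voiceless) → [f]
/z/ after /k/ (voiceless) → [s]
/k/ after /ɣ/ (voiced) → [g]

[uθatfoksiɣgum]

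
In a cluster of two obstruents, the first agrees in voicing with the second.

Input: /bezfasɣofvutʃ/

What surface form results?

[besfazɣovvutʃ]

/z/ before /f/ (voiceless) → [s]
/s/ before /ɣ/ (voiced) → [z]
/f/ before /v/ (voiced) → [v]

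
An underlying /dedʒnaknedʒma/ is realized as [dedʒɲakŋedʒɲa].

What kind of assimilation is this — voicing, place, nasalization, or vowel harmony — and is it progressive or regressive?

/n/→[ɲ] /n/→[ŋ] /m/→[ɲ].
Each target copies a feature from the preceding segment, so the direction is progressive.

place assimilation, progressive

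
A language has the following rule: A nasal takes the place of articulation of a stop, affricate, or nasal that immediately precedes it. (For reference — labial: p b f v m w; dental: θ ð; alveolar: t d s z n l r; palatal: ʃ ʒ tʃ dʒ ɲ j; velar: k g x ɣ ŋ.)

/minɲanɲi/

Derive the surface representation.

/ɲ/ after /n/ (alveolar) → [n]
/ɲ/ after /n/ (alveolar) → [n]

[minnanni]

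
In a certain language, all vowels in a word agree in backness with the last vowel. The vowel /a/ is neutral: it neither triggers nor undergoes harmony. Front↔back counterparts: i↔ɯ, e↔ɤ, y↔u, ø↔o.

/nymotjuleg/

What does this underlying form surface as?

[nymøtjyleg]

/o/ harmonizes with /e/ ([-back]) → [ø]
/u/ harmonizes with /e/ ([-back]) → [y]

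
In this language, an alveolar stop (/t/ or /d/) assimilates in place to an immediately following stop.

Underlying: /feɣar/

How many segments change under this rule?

0

No segment meets the rule's conditions.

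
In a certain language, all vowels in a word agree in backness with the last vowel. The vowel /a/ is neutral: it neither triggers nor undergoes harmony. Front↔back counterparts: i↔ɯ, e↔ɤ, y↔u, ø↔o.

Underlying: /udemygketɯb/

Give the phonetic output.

/e/ harmonizes with /ɯ/ ([+back]) → [ɤ]
/y/ harmonizes with /ɯ/ ([+back]) → [u]
/e/ harmonizes with /ɯ/ ([+back]) → [ɤ]

[udɤmugkɤtɯb]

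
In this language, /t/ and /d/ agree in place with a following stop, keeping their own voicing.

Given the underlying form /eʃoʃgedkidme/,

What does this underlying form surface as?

/d/ before /k/ (velar) → [g]

[eʃoʃgegkidme]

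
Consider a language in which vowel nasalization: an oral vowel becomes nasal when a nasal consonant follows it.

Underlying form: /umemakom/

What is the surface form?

[ũmẽmakõm]

/u/ before nasal /m/ → [ũ]
/e/ before nasal /m/ → [ẽ]
/o/ before nasal /m/ → [õ]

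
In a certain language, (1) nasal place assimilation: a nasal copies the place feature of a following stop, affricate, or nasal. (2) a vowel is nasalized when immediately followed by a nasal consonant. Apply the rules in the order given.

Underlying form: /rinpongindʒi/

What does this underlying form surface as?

Rule 1: /n/ before /p/ (labial) → [m]
Rule 1: /n/ before /g/ (velar) → [ŋ]
Rule 1: /n/ before /dʒ/ (palatal) → [ɲ]
After rule 1: rimpoŋgiɲdʒi
Rule 2: /i/ before nasal /m/ → [ĩ]
Rule 2: /o/ before nasal /ŋ/ → [õ]
Rule 2: /i/ before nasal /ɲ/ → [ĩ]

[rĩmpõŋgĩɲdʒi]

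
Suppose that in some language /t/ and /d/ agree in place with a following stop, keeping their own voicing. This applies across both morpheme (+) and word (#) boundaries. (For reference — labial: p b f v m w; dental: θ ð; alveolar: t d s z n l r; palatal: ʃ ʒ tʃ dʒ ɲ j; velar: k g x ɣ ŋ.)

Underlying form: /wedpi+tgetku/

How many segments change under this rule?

3

/d/ before /p/ (labial) → [b]
/t/ before /g/ (velar) → [k]
/t/ before /k/ (velar) → [k]
3 segments change.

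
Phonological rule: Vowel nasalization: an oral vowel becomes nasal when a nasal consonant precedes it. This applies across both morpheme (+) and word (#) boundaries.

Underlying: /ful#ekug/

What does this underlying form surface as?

[ful#ekug]

no segment meets the rule's conditions; no change.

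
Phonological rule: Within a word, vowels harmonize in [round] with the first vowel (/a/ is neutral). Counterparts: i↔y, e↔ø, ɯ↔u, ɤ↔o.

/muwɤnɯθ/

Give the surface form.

/ɤ/ harmonizes with /u/ ([+round]) → [o]
/ɯ/ harmonizes with /u/ ([+round]) → [u]

[muwonuθ]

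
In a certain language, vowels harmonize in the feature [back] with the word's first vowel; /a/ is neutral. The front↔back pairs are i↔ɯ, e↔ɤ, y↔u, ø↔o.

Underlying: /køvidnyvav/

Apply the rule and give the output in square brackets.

[køvidnyvav]

no segment meets the rule's conditions; no change.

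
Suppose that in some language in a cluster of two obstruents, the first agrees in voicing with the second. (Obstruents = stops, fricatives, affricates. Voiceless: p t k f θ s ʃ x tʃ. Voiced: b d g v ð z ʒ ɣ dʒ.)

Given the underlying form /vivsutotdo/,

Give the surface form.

/v/ before /s/ (voiceless) → [f]
/t/ before /d/ (voiced) → [d]

[vifsutoddo]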